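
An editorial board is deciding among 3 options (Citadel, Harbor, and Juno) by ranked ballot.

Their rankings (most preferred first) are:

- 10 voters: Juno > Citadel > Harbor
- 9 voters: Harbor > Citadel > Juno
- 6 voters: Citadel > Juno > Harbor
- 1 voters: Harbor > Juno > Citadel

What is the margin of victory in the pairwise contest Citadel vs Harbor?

Ballots ranking Citadel above Harbor: 10+6 = 16.
Ballots ranking Harbor above Citadel: 9+1 = 10.
Citadel wins 16–10, a margin of 6.

6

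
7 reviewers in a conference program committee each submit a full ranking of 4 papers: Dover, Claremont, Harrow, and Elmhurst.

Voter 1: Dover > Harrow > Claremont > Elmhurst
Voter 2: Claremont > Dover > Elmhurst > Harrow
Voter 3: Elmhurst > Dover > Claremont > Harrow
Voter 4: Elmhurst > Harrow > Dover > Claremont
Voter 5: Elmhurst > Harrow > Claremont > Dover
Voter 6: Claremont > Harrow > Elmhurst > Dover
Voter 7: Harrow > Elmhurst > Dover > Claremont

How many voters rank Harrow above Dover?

Ballots ranking Harrow above Dover: 4.
Ballots ranking Dover above Harrow: 3.
So 4 of 7 voters prefer Harrow to Dover.

4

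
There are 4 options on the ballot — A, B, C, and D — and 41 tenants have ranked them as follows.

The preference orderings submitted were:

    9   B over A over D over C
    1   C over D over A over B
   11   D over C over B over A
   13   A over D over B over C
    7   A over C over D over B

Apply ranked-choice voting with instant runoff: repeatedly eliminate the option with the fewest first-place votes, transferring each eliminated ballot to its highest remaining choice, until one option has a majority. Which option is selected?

Round 1: A 20, D 11, B 9, C 1. C has the fewest and is eliminated.
Round 2: A 20, D 12, B 9. B has the fewest and is eliminated.
Round 3: A 29, D 12. A has a majority.

A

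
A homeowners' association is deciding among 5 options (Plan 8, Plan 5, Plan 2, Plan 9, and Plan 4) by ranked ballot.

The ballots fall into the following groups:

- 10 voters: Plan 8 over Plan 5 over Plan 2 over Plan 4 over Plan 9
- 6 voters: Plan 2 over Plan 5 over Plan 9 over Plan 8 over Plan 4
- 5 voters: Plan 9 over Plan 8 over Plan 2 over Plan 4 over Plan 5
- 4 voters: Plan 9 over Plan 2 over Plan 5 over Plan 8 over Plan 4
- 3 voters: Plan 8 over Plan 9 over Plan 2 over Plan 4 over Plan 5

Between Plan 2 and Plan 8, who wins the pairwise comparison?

Ballots ranking Plan 2 above Plan 8: 6+4 = 10.
Ballots ranking Plan 8 above Plan 2: 10+5+3 = 18.
Plan 8 wins the head-to-head, 18–10.

Plan 8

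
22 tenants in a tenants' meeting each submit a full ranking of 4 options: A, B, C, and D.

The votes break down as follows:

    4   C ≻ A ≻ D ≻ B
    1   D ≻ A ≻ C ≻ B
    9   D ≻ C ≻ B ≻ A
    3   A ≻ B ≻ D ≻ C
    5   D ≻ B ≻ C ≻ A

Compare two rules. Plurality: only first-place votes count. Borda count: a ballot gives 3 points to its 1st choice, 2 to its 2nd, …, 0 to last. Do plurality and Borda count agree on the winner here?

Plurality first-place counts: A 3, B 0, C 4, D 15 → D.
Borda totals: A 19, B 25, C 36, D 52 → D.
The two rules agree on D.

Yes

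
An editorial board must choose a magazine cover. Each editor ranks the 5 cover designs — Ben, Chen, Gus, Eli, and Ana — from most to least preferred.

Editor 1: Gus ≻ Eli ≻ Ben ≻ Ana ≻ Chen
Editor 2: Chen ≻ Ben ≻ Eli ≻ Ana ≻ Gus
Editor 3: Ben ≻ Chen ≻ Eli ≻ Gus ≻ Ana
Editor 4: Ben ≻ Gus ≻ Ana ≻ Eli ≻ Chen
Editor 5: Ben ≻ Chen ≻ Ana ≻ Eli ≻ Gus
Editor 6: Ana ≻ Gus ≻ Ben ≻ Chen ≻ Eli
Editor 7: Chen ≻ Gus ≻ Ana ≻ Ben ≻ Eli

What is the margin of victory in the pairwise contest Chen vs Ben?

Ballots ranking Chen above Ben: 2.
Ballots ranking Ben above Chen: 5.
Ben wins 5–2, a margin of 3.

3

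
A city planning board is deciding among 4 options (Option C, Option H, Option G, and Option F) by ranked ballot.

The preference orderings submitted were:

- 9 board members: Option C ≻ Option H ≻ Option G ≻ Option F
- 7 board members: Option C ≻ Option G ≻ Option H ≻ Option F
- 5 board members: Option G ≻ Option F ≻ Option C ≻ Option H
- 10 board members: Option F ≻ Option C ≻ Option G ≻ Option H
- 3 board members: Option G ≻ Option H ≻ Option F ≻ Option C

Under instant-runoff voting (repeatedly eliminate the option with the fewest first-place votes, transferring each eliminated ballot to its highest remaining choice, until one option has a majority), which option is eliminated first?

Option H

Round 1: Option C 16, Option F 10, Option G 8, Option H 0. Option H has the fewest and is eliminated.
Round 2: Option C 16, Option F 10, Option G 8. Option G has the fewest and is eliminated.
Round 3: Option F 18, Option C 16. Option F has a majority.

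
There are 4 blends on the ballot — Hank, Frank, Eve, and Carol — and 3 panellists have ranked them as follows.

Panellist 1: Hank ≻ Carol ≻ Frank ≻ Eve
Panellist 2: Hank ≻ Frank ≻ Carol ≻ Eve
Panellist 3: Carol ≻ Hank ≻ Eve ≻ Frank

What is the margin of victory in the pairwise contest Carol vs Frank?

1

Ballots ranking Carol above Frank: 2.
Ballots ranking Frank above Carol: 1.
Carol wins 2–1, a margin of 1.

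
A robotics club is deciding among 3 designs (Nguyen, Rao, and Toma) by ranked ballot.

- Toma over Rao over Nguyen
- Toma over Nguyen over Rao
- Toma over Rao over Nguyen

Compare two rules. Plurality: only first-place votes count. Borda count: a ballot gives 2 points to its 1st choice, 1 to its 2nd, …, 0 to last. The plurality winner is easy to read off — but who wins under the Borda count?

Toma

Plurality first-place counts: Nguyen 0, Rao 0, Toma 3 → Toma.
Borda totals: Nguyen 1, Rao 2, Toma 6 → Toma.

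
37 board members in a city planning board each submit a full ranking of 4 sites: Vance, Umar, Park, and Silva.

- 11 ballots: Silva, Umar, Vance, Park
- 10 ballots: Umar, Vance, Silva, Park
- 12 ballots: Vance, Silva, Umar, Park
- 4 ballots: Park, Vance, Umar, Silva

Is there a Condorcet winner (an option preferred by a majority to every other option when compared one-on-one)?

Head-to-head results (37 voters total):
Vance vs Umar: Umar wins 21–16.
Vance vs Park: Vance wins 33–4.
Vance vs Silva: Vance wins 26–11.
Umar vs Park: Umar wins 33–4.
Umar vs Silva: Silva wins 23–14.
Park vs Silva: Silva wins 33–4.
No candidate beats all others: Vance beats Silva beats Umar beats Vance, a majority cycle.

No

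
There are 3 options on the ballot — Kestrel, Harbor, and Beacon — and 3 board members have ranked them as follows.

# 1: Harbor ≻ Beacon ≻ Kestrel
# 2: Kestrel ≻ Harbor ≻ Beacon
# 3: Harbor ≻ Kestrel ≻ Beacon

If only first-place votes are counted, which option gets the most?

Harbor

First-place vote totals:
  Kestrel: 1
  Harbor: 2
  Beacon: 0
Harbor has the most first-place votes.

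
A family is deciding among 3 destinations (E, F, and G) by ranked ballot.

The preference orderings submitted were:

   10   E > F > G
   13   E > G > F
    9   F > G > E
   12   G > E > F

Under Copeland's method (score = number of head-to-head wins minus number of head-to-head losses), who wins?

Pairwise results:
  E vs F: E wins 35–9.
  E vs G: E wins 23–21.
  F vs G: G wins 25–19.
Copeland scores (wins − losses):
  E: 2 − 0 = 2
  F: 0 − 2 = -2
  G: 1 − 1 = 0
E has the best Copeland score.

E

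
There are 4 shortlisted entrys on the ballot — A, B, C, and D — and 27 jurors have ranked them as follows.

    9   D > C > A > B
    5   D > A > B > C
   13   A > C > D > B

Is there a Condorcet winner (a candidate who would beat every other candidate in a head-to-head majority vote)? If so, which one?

D

Head-to-head results (27 voters total):
A vs B: A wins 27–0.
A vs C: A wins 18–9.
A vs D: D wins 14–13.
B vs C: C wins 22–5.
B vs D: D wins 27–0.
C vs D: D wins 14–13.
D beats each rival — A (14–13), B (27–0), C (14–13) — so D is the Condorcet winner.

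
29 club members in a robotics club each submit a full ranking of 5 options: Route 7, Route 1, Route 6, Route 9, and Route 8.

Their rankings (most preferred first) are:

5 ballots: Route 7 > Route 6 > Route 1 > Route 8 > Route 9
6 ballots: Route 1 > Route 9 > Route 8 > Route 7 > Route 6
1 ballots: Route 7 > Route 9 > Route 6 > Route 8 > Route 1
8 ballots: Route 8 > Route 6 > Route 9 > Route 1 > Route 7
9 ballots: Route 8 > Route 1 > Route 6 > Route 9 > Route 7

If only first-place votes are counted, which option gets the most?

First-place vote totals:
  Route 7: 6
  Route 1: 6
  Route 6: 0
  Route 9: 0
  Route 8: 17
Route 8 has the most first-place votes.

Route 8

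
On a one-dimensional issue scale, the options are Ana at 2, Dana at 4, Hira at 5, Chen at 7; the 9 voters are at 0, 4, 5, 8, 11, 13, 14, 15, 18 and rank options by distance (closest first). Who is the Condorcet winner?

Chen

With single-peaked preferences on a line, the Condorcet winner is the candidate closest to the median voter.
The median voter (position 11) is closest to Chen at 7.
Check: Chen vs Ana — voters closer to Chen: 7 of 9.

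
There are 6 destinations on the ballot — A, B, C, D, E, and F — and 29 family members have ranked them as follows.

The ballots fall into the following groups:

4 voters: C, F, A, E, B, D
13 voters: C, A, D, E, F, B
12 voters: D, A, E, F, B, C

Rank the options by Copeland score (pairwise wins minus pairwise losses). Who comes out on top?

Pairwise results:
  A vs B: A wins 29–0.
  A vs C: C wins 17–12.
  A vs D: A wins 17–12.
  A vs E: A wins 29–0.
  A vs F: A wins 25–4.
  B vs C: C wins 17–12.
  B vs D: D wins 25–4.
  B vs E: E wins 29–0.
  B vs F: F wins 29–0.
  C vs D: C wins 17–12.
  C vs E: C wins 17–12.
  C vs F: C wins 17–12.
  D vs E: D wins 25–4.
  D vs F: D wins 25–4.
  E vs F: E wins 25–4.
Copeland scores (wins − losses):
  A: 4 − 1 = 3
  B: 0 − 5 = -5
  C: 5 − 0 = 5
  D: 3 − 2 = 1
  E: 2 − 3 = -1
  F: 1 − 4 = -3
C has the best Copeland score.

C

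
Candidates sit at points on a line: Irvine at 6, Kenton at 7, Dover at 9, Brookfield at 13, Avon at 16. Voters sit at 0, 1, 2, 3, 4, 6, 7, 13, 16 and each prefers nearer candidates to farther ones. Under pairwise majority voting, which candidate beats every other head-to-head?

With single-peaked preferences on a line, the Condorcet winner is the candidate closest to the median voter.
The median voter (position 4) is closest to Irvine at 6.
Check: Irvine vs Brookfield — voters closer to Irvine: 7 of 9.

Irvine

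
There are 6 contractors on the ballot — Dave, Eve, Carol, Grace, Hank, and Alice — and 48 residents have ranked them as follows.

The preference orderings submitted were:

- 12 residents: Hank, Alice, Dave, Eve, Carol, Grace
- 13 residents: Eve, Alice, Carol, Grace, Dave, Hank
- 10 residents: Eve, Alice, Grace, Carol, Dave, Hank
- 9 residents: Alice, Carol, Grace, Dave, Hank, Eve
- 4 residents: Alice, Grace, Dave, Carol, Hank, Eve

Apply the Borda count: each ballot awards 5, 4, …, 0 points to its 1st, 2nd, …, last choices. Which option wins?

Borda scores:
  Dave: 12·3 + 13·1 + 10·1 + 9·2 + 4·3 = 89
  Eve: 12·2 + 13·5 + 10·5 + 9·0 + 4·0 = 139
  Carol: 12·1 + 13·3 + 10·2 + 9·4 + 4·2 = 115
  Grace: 12·0 + 13·2 + 10·3 + 9·3 + 4·4 = 99
  Hank: 12·5 + 13·0 + 10·0 + 9·1 + 4·1 = 73
  Alice: 12·4 + 13·4 + 10·4 + 9·5 + 4·5 = 205
Alice has the highest total.

Alice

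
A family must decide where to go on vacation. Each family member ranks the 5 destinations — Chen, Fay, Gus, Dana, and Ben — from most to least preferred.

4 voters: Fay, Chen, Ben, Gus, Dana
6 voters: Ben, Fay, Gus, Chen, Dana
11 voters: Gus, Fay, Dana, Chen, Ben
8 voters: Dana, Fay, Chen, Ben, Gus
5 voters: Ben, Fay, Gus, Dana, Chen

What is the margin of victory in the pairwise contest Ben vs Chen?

12

Ballots ranking Ben above Chen: 6+5 = 11.
Ballots ranking Chen above Ben: 4+11+8 = 23.
Chen wins 23–11, a margin of 12.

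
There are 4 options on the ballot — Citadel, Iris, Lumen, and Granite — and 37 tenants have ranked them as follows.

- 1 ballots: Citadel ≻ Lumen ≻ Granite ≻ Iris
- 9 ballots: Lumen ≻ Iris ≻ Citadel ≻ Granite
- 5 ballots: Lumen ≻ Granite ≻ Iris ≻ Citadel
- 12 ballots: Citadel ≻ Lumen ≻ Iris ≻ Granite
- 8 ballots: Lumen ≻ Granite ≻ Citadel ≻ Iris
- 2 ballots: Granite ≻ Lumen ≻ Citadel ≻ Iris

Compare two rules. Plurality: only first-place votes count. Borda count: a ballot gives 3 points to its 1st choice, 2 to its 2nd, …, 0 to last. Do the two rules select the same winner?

Yes

Plurality first-place counts: Citadel 13, Iris 0, Lumen 22, Granite 2 → Lumen.
Borda totals: Citadel 58, Iris 35, Lumen 96, Granite 33 → Lumen.
The two rules agree on Lumen.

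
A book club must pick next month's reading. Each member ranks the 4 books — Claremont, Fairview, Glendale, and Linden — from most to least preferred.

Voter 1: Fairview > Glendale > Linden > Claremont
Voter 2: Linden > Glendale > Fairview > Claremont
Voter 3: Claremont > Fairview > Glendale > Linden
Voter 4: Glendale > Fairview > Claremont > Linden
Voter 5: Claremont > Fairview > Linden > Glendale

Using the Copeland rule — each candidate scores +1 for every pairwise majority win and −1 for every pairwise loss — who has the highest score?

Pairwise results:
  Claremont vs Fairview: Fairview wins 3–2.
  Claremont vs Glendale: Glendale wins 3–2.
  Claremont vs Linden: Claremont wins 3–2.
  Fairview vs Glendale: Fairview wins 3–2.
  Fairview vs Linden: Fairview wins 4–1.
  Glendale vs Linden: Glendale wins 3–2.
Copeland scores (wins − losses):
  Claremont: 1 − 2 = -1
  Fairview: 3 − 0 = 3
  Glendale: 2 − 1 = 1
  Linden: 0 − 3 = -3
Fairview has the best Copeland score.

Fairview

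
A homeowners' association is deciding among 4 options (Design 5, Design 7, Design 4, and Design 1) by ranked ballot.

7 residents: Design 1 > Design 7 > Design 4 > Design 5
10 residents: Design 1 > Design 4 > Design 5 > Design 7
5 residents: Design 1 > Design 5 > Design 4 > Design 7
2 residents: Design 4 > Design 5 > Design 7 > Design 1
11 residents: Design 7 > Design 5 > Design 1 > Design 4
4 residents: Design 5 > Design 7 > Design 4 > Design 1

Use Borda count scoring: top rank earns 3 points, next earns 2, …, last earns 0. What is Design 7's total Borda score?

57

Borda scores:
  Design 5: 7·0 + 10·1 + 5·2 + 2·2 + 11·2 + 4·3 = 58
  Design 7: 7·2 + 10·0 + 5·0 + 2·1 + 11·3 + 4·2 = 57
  Design 4: 7·1 + 10·2 + 5·1 + 2·3 + 11·0 + 4·1 = 42
  Design 1: 7·3 + 10·3 + 5·3 + 2·0 + 11·1 + 4·0 = 77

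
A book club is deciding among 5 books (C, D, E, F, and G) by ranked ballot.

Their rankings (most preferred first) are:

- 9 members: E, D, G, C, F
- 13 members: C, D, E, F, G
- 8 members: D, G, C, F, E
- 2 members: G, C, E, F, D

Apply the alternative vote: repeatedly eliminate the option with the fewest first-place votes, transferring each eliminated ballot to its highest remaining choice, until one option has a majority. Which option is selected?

C

Round 1: C 13, E 9, D 8, G 2, F 0. F has the fewest and is eliminated.
Round 2: C 13, E 9, D 8, G 2. G has the fewest and is eliminated.
Round 3: C 15, E 9, D 8. D has the fewest and is eliminated.
Round 4: C 23, E 9. C has a majority.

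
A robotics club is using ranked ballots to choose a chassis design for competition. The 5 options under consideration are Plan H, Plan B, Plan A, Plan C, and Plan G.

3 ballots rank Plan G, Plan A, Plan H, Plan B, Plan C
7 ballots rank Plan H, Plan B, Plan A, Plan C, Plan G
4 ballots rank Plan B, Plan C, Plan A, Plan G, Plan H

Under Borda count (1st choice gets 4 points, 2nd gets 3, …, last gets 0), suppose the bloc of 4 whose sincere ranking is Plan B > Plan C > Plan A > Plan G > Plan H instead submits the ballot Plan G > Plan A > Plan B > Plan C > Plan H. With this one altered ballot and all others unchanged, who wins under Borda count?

Plan A

Borda totals with the altered ballot: Plan H 34, Plan B 32, Plan A 35, Plan C 11, Plan G 28.
The switch changes the winner from Plan B to Plan A.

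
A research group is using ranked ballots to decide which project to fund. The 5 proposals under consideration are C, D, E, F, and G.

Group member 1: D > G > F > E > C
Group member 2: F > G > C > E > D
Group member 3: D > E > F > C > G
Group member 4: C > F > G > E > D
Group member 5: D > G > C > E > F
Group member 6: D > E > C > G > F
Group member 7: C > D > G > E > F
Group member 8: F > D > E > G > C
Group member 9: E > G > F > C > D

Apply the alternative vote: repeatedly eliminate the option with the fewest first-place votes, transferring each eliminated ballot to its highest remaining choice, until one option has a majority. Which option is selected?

D

Round 1: D 4, C 2, F 2, E 1, G 0. G has the fewest and is eliminated.
Round 2: D 4, C 2, F 2, E 1. E has the fewest and is eliminated.
Round 3: D 4, F 3, C 2. C has the fewest and is eliminated.
Round 4: D 5, F 4. D has a majority.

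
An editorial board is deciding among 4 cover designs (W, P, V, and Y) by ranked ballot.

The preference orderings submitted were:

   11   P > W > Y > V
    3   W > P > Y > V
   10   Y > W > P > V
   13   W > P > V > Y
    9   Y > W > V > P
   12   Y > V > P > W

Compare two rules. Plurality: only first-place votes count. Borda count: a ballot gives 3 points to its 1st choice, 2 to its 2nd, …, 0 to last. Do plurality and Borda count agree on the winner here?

Plurality first-place counts: W 16, P 11, V 0, Y 31 → Y.
Borda totals: W 108, P 87, V 46, Y 107 → W.
The two rules disagree: plurality picks Y, Borda picks W.

No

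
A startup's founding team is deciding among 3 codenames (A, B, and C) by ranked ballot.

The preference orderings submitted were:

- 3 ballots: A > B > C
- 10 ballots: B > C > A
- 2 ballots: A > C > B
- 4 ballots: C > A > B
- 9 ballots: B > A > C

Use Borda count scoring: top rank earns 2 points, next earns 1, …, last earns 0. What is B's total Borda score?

Borda scores:
  A: 3·2 + 10·0 + 2·2 + 4·1 + 9·1 = 23
  B: 3·1 + 10·2 + 2·0 + 4·0 + 9·2 = 41
  C: 3·0 + 10·1 + 2·1 + 4·2 + 9·0 = 20

41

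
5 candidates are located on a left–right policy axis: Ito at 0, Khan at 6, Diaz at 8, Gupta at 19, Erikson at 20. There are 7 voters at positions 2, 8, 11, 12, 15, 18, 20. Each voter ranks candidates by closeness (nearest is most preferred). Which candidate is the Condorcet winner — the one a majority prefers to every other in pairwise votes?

With single-peaked preferences on a line, the Condorcet winner is the candidate closest to the median voter.
The median voter (position 12) is closest to Diaz at 8.
Check: Diaz vs Erikson — voters closer to Diaz: 4 of 7.

Diaz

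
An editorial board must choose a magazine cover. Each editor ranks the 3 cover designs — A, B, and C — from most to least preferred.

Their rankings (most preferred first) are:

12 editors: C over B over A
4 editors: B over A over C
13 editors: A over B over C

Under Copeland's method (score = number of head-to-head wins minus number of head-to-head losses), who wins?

B

Pairwise results:
  A vs B: B wins 16–13.
  A vs C: A wins 17–12.
  B vs C: B wins 17–12.
Copeland scores (wins − losses):
  A: 1 − 1 = 0
  B: 2 − 0 = 2
  C: 0 − 2 = -2
B has the best Copeland score.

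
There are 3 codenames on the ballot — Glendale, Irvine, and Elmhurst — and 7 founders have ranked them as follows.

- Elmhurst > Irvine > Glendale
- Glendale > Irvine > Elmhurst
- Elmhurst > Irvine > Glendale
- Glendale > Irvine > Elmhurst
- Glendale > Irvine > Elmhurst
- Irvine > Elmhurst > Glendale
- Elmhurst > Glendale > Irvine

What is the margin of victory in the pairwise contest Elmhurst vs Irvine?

Ballots ranking Elmhurst above Irvine: 3.
Ballots ranking Irvine above Elmhurst: 4.
Irvine wins 4–3, a margin of 1.

1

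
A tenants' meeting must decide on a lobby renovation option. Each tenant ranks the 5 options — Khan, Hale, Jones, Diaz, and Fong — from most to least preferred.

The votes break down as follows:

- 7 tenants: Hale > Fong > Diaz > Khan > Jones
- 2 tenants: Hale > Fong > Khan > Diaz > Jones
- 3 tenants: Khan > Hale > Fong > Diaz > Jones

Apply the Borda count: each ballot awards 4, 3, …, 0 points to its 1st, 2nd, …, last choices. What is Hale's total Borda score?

45

Borda scores:
  Khan: 7·1 + 2·2 + 3·4 = 23
  Hale: 7·4 + 2·4 + 3·3 = 45
  Jones: 7·0 + 2·0 + 3·0 = 0
  Diaz: 7·2 + 2·1 + 3·1 = 19
  Fong: 7·3 + 2·3 + 3·2 = 33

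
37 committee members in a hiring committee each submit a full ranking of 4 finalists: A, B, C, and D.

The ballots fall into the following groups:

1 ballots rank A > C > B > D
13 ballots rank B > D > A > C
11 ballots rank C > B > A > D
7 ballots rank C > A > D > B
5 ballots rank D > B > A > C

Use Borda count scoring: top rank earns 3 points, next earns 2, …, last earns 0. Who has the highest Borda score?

Borda scores:
  A: 3 + 13·1 + 11·1 + 7·2 + 5·1 = 46
  B: 1 + 13·3 + 11·2 + 7·0 + 5·2 = 72
  C: 2 + 13·0 + 11·3 + 7·3 + 5·0 = 56
  D: 0 + 13·2 + 11·0 + 7·1 + 5·3 = 48
B has the highest total.

B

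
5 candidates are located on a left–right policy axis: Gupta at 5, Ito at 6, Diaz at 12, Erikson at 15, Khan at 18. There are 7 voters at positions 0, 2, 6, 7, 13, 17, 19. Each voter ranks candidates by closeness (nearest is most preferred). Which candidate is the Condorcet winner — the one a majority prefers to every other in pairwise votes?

Ito

With single-peaked preferences on a line, the Condorcet winner is the candidate closest to the median voter.
The median voter (position 7) is closest to Ito at 6.
Check: Ito vs Khan — voters closer to Ito: 4 of 7.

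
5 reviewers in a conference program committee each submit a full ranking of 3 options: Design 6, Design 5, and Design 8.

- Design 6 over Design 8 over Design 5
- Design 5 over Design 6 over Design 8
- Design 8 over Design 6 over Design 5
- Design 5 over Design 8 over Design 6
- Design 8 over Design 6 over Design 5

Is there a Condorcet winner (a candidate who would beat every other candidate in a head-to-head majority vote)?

Yes

Head-to-head results (5 voters total):
Design 6 vs Design 5: Design 6 wins 3–2.
Design 6 vs Design 8: Design 8 wins 3–2.
Design 5 vs Design 8: Design 8 wins 3–2.
Design 8 beats each rival — Design 6 (3–2), Design 5 (3–2) — so Design 8 is the Condorcet winner.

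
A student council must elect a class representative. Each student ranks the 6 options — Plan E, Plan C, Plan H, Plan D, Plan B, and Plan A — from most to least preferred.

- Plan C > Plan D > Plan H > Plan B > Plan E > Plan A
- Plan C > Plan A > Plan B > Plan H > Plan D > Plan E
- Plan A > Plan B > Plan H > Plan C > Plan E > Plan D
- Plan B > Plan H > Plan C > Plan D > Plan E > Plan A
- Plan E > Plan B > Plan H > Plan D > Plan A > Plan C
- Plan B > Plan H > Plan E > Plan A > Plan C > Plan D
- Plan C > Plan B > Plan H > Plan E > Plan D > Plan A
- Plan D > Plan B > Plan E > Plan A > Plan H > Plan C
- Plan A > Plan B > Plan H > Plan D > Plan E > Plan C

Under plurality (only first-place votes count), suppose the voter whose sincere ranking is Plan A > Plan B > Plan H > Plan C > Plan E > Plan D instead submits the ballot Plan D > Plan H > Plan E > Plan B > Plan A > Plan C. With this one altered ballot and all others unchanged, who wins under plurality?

Plan C

First-place totals with the altered ballot: Plan E 1, Plan C 3, Plan H 0, Plan D 2, Plan B 2, Plan A 1.
The winner is unchanged: still Plan C.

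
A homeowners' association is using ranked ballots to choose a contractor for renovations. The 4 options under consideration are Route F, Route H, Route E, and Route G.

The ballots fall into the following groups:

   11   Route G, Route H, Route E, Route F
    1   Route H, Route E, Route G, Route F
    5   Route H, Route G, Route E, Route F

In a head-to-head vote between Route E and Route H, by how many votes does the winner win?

17

Ballots ranking Route E above Route H: 0.
Ballots ranking Route H above Route E: 11+1+5 = 17.
Route H wins 17–0, a margin of 17.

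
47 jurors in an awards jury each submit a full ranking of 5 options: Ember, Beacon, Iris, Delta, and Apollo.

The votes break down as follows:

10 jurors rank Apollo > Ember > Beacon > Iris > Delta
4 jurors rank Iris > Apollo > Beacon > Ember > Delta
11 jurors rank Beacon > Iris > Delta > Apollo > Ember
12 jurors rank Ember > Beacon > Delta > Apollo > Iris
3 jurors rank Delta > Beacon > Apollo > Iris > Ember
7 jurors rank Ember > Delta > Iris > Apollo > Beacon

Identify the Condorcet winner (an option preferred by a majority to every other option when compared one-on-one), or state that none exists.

None — there is no Condorcet winner

Head-to-head results (47 voters total):
Ember vs Beacon: Ember wins 29–18.
Ember vs Iris: Ember wins 29–18.
Ember vs Delta: Ember wins 33–14.
Ember vs Apollo: Apollo wins 28–19.
Beacon vs Iris: Beacon wins 36–11.
Beacon vs Delta: Beacon wins 37–10.
Beacon vs Apollo: Beacon wins 26–21.
Iris vs Delta: Iris wins 25–22.
Iris vs Apollo: Apollo wins 25–22.
Delta vs Apollo: Delta wins 33–14.
No candidate beats all others: Ember beats Beacon beats Apollo beats Ember, a majority cycle.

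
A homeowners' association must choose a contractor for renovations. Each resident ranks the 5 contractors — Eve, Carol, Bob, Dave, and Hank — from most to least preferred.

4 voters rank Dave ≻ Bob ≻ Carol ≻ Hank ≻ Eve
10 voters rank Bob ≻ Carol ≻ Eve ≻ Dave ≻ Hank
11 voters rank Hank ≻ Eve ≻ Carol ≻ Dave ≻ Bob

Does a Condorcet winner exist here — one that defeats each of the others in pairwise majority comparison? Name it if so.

Head-to-head results (25 voters total):
Eve vs Carol: Carol wins 14–11.
Eve vs Bob: Bob wins 14–11.
Eve vs Dave: Eve wins 21–4.
Eve vs Hank: Hank wins 15–10.
Carol vs Bob: Bob wins 14–11.
Carol vs Dave: Carol wins 21–4.
Carol vs Hank: Carol wins 14–11.
Bob vs Dave: Dave wins 15–10.
Bob vs Hank: Bob wins 14–11.
Dave vs Hank: Dave wins 14–11.
No candidate beats all others: Eve beats Dave beats Bob beats Eve, a majority cycle.

None — there is no Condorcet winner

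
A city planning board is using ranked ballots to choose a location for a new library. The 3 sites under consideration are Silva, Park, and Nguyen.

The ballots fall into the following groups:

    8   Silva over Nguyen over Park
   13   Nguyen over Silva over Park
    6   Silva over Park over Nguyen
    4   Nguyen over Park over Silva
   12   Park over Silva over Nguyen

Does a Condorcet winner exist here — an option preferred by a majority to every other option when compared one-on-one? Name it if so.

Silva

Head-to-head results (43 voters total):
Silva vs Park: Silva wins 27–16.
Silva vs Nguyen: Silva wins 26–17.
Park vs Nguyen: Nguyen wins 25–18.
Silva beats each rival — Park (27–16), Nguyen (26–17) — so Silva is the Condorcet winner.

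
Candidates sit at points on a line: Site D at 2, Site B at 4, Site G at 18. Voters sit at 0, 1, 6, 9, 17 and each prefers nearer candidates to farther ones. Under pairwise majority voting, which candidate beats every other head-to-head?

With single-peaked preferences on a line, the Condorcet winner is the candidate closest to the median voter.
The median voter (position 6) is closest to Site B at 4.
Check: Site B vs Site G — voters closer to Site B: 4 of 5.

Site B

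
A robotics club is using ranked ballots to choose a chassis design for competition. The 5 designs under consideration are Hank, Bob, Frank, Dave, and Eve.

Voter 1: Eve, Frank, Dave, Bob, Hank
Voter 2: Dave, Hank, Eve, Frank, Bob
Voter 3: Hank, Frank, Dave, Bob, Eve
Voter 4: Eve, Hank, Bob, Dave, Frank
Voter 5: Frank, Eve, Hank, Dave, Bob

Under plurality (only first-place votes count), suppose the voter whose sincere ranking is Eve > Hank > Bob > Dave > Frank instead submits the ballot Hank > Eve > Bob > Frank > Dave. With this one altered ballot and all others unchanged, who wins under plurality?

Hank

First-place totals with the altered ballot: Hank 2, Bob 0, Frank 1, Dave 1, Eve 1.
The switch changes the winner from Eve to Hank.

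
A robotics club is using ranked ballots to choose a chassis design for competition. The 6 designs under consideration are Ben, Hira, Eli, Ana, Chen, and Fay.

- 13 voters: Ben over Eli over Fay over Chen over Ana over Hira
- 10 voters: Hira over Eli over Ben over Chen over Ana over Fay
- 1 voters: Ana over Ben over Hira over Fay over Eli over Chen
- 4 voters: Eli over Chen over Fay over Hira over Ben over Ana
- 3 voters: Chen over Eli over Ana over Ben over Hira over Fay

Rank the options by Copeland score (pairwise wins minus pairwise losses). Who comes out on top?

Pairwise results:
  Ben vs Hira: Ben wins 17–14.
  Ben vs Eli: Eli wins 17–14.
  Ben vs Ana: Ben wins 27–4.
  Ben vs Chen: Ben wins 24–7.
  Ben vs Fay: Ben wins 27–4.
  Hira vs Eli: Eli wins 20–11.
  Hira vs Ana: Ana wins 17–14.
  Hira vs Chen: Chen wins 20–11.
  Hira vs Fay: Fay wins 17–14.
  Eli vs Ana: Eli wins 30–1.
  Eli vs Chen: Eli wins 28–3.
  Eli vs Fay: Eli wins 30–1.
  Ana vs Chen: Chen wins 30–1.
  Ana vs Fay: Fay wins 17–14.
  Chen vs Fay: Chen wins 17–14.
Copeland scores (wins − losses):
  Ben: 4 − 1 = 3
  Hira: 0 − 5 = -5
  Eli: 5 − 0 = 5
  Ana: 1 − 4 = -3
  Chen: 3 − 2 = 1
  Fay: 2 − 3 = -1
Eli has the best Copeland score.

Eli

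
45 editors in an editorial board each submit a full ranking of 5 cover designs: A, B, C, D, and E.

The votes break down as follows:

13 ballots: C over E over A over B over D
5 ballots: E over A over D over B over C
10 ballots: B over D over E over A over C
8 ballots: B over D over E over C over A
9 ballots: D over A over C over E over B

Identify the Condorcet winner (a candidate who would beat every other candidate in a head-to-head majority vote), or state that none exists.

There is no Condorcet winner

Head-to-head results (45 voters total):
A vs B: A wins 27–18.
A vs C: A wins 24–21.
A vs D: D wins 27–18.
A vs E: E wins 36–9.
B vs C: B wins 23–22.
B vs D: B wins 31–14.
B vs E: E wins 27–18.
C vs D: D wins 32–13.
C vs E: E wins 23–22.
D vs E: D wins 27–18.
No candidate beats all others: A beats B beats D beats A, a majority cycle.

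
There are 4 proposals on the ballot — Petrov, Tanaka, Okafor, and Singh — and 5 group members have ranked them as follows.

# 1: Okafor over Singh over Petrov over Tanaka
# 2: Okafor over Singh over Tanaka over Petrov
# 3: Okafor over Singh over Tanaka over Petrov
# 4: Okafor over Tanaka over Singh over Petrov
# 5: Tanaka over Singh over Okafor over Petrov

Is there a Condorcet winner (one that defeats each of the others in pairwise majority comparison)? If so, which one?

Okafor

Head-to-head results (5 voters total):
Petrov vs Tanaka: Tanaka wins 4–1.
Petrov vs Okafor: Okafor wins 5–0.
Petrov vs Singh: Singh wins 5–0.
Tanaka vs Okafor: Okafor wins 4–1.
Tanaka vs Singh: Singh wins 3–2.
Okafor vs Singh: Okafor wins 4–1.
Okafor beats each rival — Petrov (5–0), Tanaka (4–1), Singh (4–1) — so Okafor is the Condorcet winner.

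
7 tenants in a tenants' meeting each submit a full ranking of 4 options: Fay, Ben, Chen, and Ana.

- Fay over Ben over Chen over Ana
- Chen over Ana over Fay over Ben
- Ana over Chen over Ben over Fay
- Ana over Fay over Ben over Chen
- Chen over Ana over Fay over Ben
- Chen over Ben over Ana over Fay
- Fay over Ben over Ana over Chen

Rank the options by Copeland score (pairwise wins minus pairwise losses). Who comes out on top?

Pairwise results:
  Fay vs Ben: Fay wins 5–2.
  Fay vs Chen: Chen wins 4–3.
  Fay vs Ana: Ana wins 5–2.
  Ben vs Chen: Chen wins 4–3.
  Ben vs Ana: Ana wins 4–3.
  Chen vs Ana: Chen wins 4–3.
Copeland scores (wins − losses):
  Fay: 1 − 2 = -1
  Ben: 0 − 3 = -3
  Chen: 3 − 0 = 3
  Ana: 2 − 1 = 1
Chen has the best Copeland score.

Chen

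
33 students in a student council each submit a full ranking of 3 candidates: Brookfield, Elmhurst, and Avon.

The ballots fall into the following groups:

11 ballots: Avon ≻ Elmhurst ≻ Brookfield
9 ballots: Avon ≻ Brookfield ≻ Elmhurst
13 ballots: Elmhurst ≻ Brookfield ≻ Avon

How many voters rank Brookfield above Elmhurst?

9

Ballots ranking Brookfield above Elmhurst: 9.
Ballots ranking Elmhurst above Brookfield: 11+13 = 24.
So 9 of 33 voters prefer Brookfield to Elmhurst.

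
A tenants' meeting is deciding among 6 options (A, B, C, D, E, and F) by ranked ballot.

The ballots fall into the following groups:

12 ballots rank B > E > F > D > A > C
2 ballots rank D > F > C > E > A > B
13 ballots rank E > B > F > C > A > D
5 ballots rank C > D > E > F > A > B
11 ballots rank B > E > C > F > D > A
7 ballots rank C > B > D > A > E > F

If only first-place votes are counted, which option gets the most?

B

First-place vote totals:
  A: 0
  B: 23
  C: 12
  D: 2
  E: 13
  F: 0
B has the most first-place votes.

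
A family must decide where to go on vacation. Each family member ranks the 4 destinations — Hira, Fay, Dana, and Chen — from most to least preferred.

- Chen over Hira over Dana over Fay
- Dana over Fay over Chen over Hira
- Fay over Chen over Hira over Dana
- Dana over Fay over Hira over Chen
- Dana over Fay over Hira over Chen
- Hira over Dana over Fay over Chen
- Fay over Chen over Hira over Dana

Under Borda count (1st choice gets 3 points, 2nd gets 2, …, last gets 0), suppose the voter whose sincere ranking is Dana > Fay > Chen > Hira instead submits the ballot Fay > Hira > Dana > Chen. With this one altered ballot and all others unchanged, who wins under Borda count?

Borda totals with the altered ballot: Hira 11, Fay 14, Dana 10, Chen 7.
The winner is unchanged: still Fay.

Fay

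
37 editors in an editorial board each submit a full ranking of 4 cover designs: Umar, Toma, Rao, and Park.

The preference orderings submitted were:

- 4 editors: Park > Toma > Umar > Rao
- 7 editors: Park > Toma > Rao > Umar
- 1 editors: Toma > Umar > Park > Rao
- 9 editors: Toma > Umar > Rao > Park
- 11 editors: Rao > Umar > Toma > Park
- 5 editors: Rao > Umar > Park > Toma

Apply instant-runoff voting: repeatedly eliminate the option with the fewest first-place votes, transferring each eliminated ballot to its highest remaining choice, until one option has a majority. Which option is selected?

Rao

Round 1: Rao 16, Park 11, Toma 10, Umar 0. Umar has the fewest and is eliminated.
Round 2: Rao 16, Park 11, Toma 10. Toma has the fewest and is eliminated.
Round 3: Rao 25, Park 12. Rao has a majority.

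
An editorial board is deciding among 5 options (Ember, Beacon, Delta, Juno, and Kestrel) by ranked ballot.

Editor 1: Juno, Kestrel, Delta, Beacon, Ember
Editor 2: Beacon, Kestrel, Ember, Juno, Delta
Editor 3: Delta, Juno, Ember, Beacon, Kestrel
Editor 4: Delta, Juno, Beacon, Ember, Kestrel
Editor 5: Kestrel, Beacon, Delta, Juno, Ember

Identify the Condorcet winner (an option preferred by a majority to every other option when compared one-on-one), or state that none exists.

No Condorcet winner

Head-to-head results (5 voters total):
Ember vs Beacon: Beacon wins 4–1.
Ember vs Delta: Delta wins 4–1.
Ember vs Juno: Juno wins 4–1.
Ember vs Kestrel: Kestrel wins 3–2.
Beacon vs Delta: Delta wins 3–2.
Beacon vs Juno: Juno wins 3–2.
Beacon vs Kestrel: Beacon wins 3–2.
Delta vs Juno: Delta wins 3–2.
Delta vs Kestrel: Kestrel wins 3–2.
Juno vs Kestrel: Juno wins 3–2.
No candidate beats all others: Beacon beats Kestrel beats Delta beats Beacon, a majority cycle.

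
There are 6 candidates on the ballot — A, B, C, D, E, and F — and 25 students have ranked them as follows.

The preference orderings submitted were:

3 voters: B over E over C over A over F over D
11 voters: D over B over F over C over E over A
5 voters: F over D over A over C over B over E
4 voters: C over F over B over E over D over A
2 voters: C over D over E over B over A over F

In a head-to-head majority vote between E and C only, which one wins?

C

Ballots ranking E above C: 3.
Ballots ranking C above E: 11+5+4+2 = 22.
C wins the head-to-head, 22–3.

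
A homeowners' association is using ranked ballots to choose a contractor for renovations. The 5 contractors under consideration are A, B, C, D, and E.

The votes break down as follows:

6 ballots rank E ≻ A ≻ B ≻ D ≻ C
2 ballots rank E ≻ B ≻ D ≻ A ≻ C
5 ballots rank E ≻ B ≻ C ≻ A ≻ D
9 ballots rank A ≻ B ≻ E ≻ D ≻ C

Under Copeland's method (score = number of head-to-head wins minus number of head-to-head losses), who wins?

Pairwise results:
  A vs B: A wins 15–7.
  A vs C: A wins 17–5.
  A vs D: A wins 20–2.
  A vs E: E wins 13–9.
  B vs C: B wins 22–0.
  B vs D: B wins 22–0.
  B vs E: E wins 13–9.
  C vs D: D wins 17–5.
  C vs E: E wins 22–0.
  D vs E: E wins 22–0.
Copeland scores (wins − losses):
  A: 3 − 1 = 2
  B: 2 − 2 = 0
  C: 0 − 4 = -4
  D: 1 − 3 = -2
  E: 4 − 0 = 4
E has the best Copeland score.

E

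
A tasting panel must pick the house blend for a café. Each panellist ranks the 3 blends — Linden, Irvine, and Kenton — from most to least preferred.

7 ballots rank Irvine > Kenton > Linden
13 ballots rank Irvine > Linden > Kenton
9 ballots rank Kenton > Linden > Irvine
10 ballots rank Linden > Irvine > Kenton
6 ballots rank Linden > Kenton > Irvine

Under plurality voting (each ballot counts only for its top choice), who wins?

Irvine

First-place vote totals:
  Linden: 16
  Irvine: 20
  Kenton: 9
Irvine has the most first-place votes.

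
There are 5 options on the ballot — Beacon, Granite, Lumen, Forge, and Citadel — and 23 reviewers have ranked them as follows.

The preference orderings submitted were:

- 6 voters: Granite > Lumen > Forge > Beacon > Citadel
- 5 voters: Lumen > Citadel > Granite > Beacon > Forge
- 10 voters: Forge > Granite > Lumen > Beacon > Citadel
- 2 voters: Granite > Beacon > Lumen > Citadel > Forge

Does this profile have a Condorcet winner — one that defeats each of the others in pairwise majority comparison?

Head-to-head results (23 voters total):
Beacon vs Granite: Granite wins 23–0.
Beacon vs Lumen: Lumen wins 21–2.
Beacon vs Forge: Forge wins 16–7.
Beacon vs Citadel: Beacon wins 18–5.
Granite vs Lumen: Granite wins 18–5.
Granite vs Forge: Granite wins 13–10.
Granite vs Citadel: Granite wins 18–5.
Lumen vs Forge: Lumen wins 13–10.
Lumen vs Citadel: Lumen wins 23–0.
Forge vs Citadel: Forge wins 16–7.
Granite beats each rival — Beacon (23–0), Lumen (18–5), Forge (13–10), Citadel (18–5) — so Granite is the Condorcet winner.

Yes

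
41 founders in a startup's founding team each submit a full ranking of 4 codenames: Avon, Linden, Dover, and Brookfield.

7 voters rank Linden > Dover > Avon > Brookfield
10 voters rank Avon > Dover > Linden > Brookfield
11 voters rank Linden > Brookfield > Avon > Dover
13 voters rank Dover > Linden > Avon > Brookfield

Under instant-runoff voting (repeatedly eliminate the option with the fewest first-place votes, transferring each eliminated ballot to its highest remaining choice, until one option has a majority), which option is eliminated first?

Brookfield

Round 1: Linden 18, Dover 13, Avon 10, Brookfield 0. Brookfield has the fewest and is eliminated.
Round 2: Linden 18, Dover 13, Avon 10. Avon has the fewest and is eliminated.
Round 3: Dover 23, Linden 18. Dover has a majority.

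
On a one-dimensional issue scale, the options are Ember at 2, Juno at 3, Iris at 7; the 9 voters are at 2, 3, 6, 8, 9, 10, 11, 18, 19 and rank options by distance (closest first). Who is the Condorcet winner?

Iris

With single-peaked preferences on a line, the Condorcet winner is the candidate closest to the median voter.
The median voter (position 9) is closest to Iris at 7.
Check: Iris vs Juno — voters closer to Iris: 7 of 9.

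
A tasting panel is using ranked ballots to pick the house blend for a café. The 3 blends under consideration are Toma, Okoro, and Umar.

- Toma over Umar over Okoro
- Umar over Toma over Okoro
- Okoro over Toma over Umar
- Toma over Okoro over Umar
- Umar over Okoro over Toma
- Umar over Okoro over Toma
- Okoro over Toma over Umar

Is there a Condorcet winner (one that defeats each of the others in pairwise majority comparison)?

No

Head-to-head results (7 voters total):
Toma vs Okoro: Okoro wins 4–3.
Toma vs Umar: Toma wins 4–3.
Okoro vs Umar: Umar wins 4–3.
No candidate beats all others: Toma beats Umar beats Okoro beats Toma, a majority cycle.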